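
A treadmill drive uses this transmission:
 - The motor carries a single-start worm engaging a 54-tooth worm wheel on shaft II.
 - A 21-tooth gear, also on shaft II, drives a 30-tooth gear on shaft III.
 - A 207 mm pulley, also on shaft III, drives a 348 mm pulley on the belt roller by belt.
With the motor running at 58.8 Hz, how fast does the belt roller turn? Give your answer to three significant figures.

0.453 Hz

Worm: ratio = 54/1 = 54, so shaft II turns at 58.8 / 54 = 1.0889 Hz.
Gear mesh: ratio = 30/21 = 1.4286, so shaft III turns at 1.0889 / 1.4286 = 0.76222 Hz.
Belt: ratio = 348/207 = 1.6812, so the belt roller turns at 0.76222 / 1.6812 = 0.45339 Hz.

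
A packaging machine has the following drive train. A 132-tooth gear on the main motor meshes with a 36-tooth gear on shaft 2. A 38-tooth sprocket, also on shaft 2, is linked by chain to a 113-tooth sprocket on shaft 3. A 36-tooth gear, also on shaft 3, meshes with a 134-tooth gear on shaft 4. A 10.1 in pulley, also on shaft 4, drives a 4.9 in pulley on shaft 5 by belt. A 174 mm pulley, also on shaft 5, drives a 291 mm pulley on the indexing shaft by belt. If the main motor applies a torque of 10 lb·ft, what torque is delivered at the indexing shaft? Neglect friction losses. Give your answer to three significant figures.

Gear mesh: ratio = 36/132 = 0.27273; torque at shaft 2 = 10 × 0.27273 = 2.7273 lb·ft.
Chain: ratio = 113/38 = 2.9737; torque at shaft 3 = 2.7273 × 2.9737 = 8.11 lb·ft.
Gear mesh: ratio = 134/36 = 3.7222; torque at shaft 4 = 8.11 × 3.7222 = 30.187 lb·ft.
Belt: ratio = 4.9/10.1 = 0.48515; torque at shaft 5 = 30.187 × 0.48515 = 14.645 lb·ft.
Belt: ratio = 291/174 = 1.6724; torque at the indexing shaft = 14.645 × 1.6724 = 24.493 lb·ft.

24.5 lb·ft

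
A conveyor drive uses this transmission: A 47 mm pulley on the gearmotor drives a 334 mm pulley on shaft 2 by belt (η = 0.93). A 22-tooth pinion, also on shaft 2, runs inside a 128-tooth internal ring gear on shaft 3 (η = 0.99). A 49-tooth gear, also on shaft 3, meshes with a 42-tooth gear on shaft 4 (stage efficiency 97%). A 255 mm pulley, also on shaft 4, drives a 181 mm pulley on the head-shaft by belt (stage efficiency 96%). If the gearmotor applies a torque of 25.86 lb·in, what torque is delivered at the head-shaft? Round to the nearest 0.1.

Belt: ratio = 334/47 = 7.1064; torque at shaft 2 = 25.86 × 7.1064 × 0.93 = 170.91 lb·in.
Internal gear: ratio = 128/22 = 5.8182; torque at shaft 3 = 170.91 × 5.8182 × 0.99 = 984.42 lb·in.
Gear mesh: ratio = 42/49 = 0.85714; torque at shaft 4 = 984.42 × 0.85714 × 0.97 = 818.48 lb·in.
Belt: ratio = 181/255 = 0.7098; torque at the head-shaft = 818.48 × 0.7098 × 0.96 = 557.72 lb·in.

557.7 lb·in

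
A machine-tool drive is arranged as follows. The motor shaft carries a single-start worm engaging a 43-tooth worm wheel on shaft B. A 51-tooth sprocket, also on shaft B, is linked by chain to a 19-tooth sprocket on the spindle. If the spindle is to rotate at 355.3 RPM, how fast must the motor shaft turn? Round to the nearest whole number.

Overall ratio R = 43 × 0.37255 = 16.02.
Required input speed = output speed × R = 355.3 × 16.02 = 5691.8 RPM.

5692 RPM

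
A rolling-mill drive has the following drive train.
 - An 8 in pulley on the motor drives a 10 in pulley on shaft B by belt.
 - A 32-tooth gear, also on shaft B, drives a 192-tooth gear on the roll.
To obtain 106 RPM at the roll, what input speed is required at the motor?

Overall ratio R = 1.25 × 6 = 7.5.
Required input speed = output speed × R = 106 × 7.5 = 795 RPM.

795 RPM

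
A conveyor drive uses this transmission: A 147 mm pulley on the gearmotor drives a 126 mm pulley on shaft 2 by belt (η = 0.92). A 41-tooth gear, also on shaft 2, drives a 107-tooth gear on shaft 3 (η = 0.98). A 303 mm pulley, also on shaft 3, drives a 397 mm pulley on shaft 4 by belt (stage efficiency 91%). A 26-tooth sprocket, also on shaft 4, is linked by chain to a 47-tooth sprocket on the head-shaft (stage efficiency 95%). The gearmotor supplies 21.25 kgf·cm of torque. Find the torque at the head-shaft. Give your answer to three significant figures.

87.8 kgf·cm

belt 126/147 = 0.85714 → τ = 21.25·0.85714·0.92 = 16.757 kgf·cm
gear mesh 107/41 = 2.6098 → τ = 16.757·2.6098·0.98 = 42.857 kgf·cm
belt 397/303 = 1.3102 → τ = 42.857·1.3102·0.91 = 51.099 kgf·cm
chain 47/26 = 1.8077 → τ = 51.099·1.8077·0.95 = 87.753 kgf·cm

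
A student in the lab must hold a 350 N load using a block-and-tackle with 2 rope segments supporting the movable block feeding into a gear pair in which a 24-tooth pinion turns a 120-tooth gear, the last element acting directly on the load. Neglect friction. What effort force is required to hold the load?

Block-and-tackle MA = number of supporting rope parts = 2.
Gear pair MA = 120/24 = 5.
Combined ideal MA = 2 × 5 = 10.
Effort = load / MA = 350 / 10 = 35 N.

35 N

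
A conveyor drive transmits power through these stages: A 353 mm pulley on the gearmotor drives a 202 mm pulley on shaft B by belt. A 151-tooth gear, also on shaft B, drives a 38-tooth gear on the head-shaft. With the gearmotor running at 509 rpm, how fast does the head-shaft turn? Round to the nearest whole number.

belt 202/353 = 0.57224 → 509/0.57224 = 889.49 rpm
gear mesh 38/151 = 0.25166 → 889.49/0.25166 = 3534.6 rpm

3535 rpm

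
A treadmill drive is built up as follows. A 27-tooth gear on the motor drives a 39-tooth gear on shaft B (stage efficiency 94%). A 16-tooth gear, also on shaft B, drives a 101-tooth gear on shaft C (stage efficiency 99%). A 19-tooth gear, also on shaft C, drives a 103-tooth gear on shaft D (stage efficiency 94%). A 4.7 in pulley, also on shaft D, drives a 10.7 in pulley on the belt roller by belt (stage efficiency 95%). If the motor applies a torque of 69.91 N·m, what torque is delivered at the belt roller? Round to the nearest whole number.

gear mesh 39/27 = 1.4444 → τ = 69.91·1.4444·0.94 = 94.922 N·m
gear mesh 101/16 = 6.3125 → τ = 94.922·6.3125·0.99 = 593.2 N·m
gear mesh 103/19 = 5.4211 → τ = 593.2·5.4211·0.94 = 3022.8 N·m
belt 10.7/4.7 = 2.2766 → τ = 3022.8·2.2766·0.95 = 6537.7 N·m

6538 N·m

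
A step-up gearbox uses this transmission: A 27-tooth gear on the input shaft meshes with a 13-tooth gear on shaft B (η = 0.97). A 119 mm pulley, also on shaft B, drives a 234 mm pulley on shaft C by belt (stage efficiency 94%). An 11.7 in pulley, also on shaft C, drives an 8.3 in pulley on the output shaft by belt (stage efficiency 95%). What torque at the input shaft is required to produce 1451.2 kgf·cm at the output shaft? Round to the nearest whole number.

Overall ratio R = 0.48148 × 1.9664 × 0.7094 = 0.67165; overall efficiency η = 0.97 × 0.94 × 0.95 = 0.8662.
Input torque = output torque / (R × η) = 1451.2 / (0.67165 × 0.8662) = 2494.4 kgf·cm.

2494 kgf·cm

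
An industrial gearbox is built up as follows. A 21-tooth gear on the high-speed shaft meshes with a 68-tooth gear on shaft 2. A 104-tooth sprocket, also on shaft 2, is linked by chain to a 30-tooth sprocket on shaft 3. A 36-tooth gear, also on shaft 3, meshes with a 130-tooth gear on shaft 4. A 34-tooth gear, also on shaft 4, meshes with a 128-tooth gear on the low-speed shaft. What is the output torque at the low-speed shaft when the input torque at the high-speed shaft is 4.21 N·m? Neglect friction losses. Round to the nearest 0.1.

Gear mesh: ratio = 68/21 = 3.2381; torque at shaft 2 = 4.21 × 3.2381 = 13.632 N·m.
Chain: ratio = 30/104 = 0.28846; torque at shaft 3 = 13.632 × 0.28846 = 3.9324 N·m.
Gear mesh: ratio = 130/36 = 3.6111; torque at shaft 4 = 3.9324 × 3.6111 = 14.2 N·m.
Gear mesh: ratio = 128/34 = 3.7647; torque at the low-speed shaft = 14.2 × 3.7647 = 53.46 N·m.

53.5 N·m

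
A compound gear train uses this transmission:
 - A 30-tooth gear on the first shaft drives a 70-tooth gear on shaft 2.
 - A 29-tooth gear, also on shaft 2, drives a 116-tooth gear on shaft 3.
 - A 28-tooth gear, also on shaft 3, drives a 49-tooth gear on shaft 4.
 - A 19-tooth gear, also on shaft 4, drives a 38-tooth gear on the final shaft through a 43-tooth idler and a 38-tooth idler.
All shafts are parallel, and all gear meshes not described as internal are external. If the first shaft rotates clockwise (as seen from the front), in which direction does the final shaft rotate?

the first shaft → shaft 2: external mesh, 1 reversal → CCW.
shaft 2 → shaft 3: external mesh, 1 reversal → CW.
shaft 3 → shaft 4: external mesh, 1 reversal → CCW.
shaft 4 → the final shaft: driver → idler → idler → driven is 3 external meshes, 3 reversals → CW.
6 reversals in total — an even number — so the final shaft turns the same way as the first shaft.

clockwise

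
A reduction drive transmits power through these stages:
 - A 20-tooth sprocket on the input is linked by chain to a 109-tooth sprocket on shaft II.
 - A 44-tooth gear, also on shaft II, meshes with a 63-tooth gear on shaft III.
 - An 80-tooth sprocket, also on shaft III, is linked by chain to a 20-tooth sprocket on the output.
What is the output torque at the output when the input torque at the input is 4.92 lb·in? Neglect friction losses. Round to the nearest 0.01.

After the chain (109/20): 4.92 × 5.45 = 26.814 lb·in
After the gear mesh (63/44): 26.814 × 1.4318 = 38.393 lb·in
After the chain (20/80): 38.393 × 0.25 = 9.5982 lb·in

9.60 lb·in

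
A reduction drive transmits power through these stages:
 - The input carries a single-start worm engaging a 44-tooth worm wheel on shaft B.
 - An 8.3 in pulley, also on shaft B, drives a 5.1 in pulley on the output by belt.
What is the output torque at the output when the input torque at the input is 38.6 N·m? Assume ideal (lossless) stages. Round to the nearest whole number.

1044 N·m

worm 44/1 = 44 → τ = 38.6·44 = 1698.4 N·m
belt 5.1/8.3 = 0.61446 → τ = 1698.4·0.61446 = 1043.6 N·m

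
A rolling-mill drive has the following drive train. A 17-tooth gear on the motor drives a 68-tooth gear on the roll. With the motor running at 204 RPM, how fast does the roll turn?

the motor → the roll (gear mesh, 68/17): 204 ÷ 4 = 51 RPM

51 RPM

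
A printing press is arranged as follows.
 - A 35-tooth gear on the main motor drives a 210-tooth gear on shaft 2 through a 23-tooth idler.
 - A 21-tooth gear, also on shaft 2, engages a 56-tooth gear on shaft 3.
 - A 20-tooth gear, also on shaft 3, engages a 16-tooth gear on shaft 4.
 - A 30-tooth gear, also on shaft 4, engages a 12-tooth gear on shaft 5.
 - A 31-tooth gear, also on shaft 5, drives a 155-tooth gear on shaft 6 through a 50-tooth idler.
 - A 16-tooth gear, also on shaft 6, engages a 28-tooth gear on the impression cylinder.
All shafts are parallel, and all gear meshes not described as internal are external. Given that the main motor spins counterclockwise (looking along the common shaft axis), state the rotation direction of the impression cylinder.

the main motor → shaft 2: driver → idler → driven is 2 external meshes, 2 reversals → CCW.
shaft 2 → shaft 3: external mesh, 1 reversal → CW.
shaft 3 → shaft 4: external mesh, 1 reversal → CCW.
shaft 4 → shaft 5: external mesh, 1 reversal → CW.
shaft 5 → shaft 6: driver → idler → driven is 2 external meshes, 2 reversals → CW.
shaft 6 → the impression cylinder: external mesh, 1 reversal → CCW.
8 reversals in total — an even number — so the impression cylinder turns the same way as the main motor.

counterclockwise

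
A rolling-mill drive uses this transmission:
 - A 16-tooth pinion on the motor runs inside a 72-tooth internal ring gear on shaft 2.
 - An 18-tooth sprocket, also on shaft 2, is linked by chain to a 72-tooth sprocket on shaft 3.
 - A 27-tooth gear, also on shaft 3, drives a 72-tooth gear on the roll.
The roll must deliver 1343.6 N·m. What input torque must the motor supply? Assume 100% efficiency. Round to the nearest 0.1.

28.0 N·m

Overall ratio R = 4.5 × 4 × 2.6667 = 48.
Input torque = output torque / R = 1343.6 / 48 = 27.992 N·m.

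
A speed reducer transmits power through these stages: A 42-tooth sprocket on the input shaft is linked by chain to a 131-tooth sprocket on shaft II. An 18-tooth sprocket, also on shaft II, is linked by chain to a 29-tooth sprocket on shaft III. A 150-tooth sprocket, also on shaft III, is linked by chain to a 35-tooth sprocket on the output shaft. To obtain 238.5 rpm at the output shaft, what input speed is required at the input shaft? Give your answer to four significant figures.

279.6 rpm

Overall ratio R = 3.119 × 1.6111 × 0.23333 = 1.1725.
Required input speed = output speed × R = 238.5 × 1.1725 = 279.65 rpm.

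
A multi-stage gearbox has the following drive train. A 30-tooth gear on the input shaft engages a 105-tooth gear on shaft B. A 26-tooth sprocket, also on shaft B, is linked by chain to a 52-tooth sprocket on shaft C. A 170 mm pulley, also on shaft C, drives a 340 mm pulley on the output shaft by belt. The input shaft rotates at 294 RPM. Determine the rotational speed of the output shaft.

21 RPM

Gear mesh: ratio = 105/30 = 3.5, so shaft B turns at 294 / 3.5 = 84 RPM.
Chain: ratio = 52/26 = 2, so shaft C turns at 84 / 2 = 42 RPM.
Belt: ratio = 340/170 = 2, so the output shaft turns at 42 / 2 = 21 RPM.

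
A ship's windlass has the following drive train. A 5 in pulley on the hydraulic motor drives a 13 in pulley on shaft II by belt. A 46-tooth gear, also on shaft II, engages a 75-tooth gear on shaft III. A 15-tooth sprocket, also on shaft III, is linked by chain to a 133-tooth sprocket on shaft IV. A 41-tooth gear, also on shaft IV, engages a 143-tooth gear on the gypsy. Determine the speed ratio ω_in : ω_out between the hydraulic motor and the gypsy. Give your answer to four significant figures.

131.1

Each stage contributes driven/driver: belt 13/5 = 2.6, gear mesh 75/46 = 1.6304, chain 133/15 = 8.8667, gear mesh 143/41 = 3.4878.
Overall: 2.6 × 1.6304 × 8.8667 × 3.4878 = 131.1.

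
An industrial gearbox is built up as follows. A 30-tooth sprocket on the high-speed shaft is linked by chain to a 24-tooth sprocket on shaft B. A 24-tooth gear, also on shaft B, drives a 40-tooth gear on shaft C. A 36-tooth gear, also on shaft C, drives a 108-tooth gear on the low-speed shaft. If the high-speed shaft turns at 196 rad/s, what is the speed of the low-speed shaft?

Chain: ratio = 24/30 = 0.8, so shaft B turns at 196 / 0.8 = 245 rad/s.
Gear mesh: ratio = 40/24 = 1.6667, so shaft C turns at 245 / 1.6667 = 147 rad/s.
Gear mesh: ratio = 108/36 = 3, so the low-speed shaft turns at 147 / 3 = 49 rad/s.

49 rad/s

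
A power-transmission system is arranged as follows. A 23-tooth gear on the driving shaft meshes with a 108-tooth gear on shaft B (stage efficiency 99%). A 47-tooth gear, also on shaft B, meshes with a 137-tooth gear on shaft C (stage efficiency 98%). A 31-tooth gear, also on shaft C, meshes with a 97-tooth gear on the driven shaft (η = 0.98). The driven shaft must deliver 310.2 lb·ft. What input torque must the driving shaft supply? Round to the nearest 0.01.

7.62 lb·ft

Overall ratio R = 4.6957 × 2.9149 × 3.129 = 42.828; overall efficiency η = 0.99 × 0.98 × 0.98 = 0.9508.
Input torque = output torque / (R × η) = 310.2 / (42.828 × 0.9508) = 7.6177 lb·ft.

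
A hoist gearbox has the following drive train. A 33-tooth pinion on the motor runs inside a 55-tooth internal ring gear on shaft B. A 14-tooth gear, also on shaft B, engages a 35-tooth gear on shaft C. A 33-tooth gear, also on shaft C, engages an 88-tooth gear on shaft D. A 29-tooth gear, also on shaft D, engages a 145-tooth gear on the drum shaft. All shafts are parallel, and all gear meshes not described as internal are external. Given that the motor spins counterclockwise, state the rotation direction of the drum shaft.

the motor → shaft B: internal mesh, same direction → CCW.
shaft B → shaft C: external mesh, 1 reversal → CW.
shaft C → shaft D: external mesh, 1 reversal → CCW.
shaft D → the drum shaft: external mesh, 1 reversal → CW.
3 reversals in total — an odd number — so the drum shaft turns opposite to the motor.

clockwise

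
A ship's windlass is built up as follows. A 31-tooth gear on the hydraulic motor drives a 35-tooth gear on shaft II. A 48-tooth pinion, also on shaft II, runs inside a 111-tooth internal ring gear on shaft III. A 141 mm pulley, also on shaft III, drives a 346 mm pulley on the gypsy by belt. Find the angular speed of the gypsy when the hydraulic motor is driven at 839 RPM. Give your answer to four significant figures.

the hydraulic motor → shaft II (gear mesh, 35/31): 839 ÷ 1.129 = 743.11 RPM
shaft II → shaft III (internal gear, 111/48): 743.11 ÷ 2.3125 = 321.35 RPM
shaft III → the gypsy (belt, 346/141): 321.35 ÷ 2.4539 = 130.95 RPM

131.0 RPM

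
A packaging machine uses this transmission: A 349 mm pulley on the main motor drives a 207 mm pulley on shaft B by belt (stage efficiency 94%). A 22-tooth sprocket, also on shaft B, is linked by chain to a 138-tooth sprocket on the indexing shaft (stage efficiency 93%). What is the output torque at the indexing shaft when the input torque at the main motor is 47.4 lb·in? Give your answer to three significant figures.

154 lb·in

belt 207/349 = 0.59312 → τ = 47.4·0.59312·0.94 = 26.427 lb·in
chain 138/22 = 6.2727 → τ = 26.427·6.2727·0.93 = 154.17 lb·in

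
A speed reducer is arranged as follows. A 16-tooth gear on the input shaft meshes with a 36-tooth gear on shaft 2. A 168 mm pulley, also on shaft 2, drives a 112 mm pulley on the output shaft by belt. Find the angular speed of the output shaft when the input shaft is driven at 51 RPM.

the input shaft → shaft 2 (gear mesh, 36/16): 51 ÷ 2.25 = 22.667 RPM
shaft 2 → the output shaft (belt, 112/168): 22.667 ÷ 0.66667 = 34 RPM

34 RPM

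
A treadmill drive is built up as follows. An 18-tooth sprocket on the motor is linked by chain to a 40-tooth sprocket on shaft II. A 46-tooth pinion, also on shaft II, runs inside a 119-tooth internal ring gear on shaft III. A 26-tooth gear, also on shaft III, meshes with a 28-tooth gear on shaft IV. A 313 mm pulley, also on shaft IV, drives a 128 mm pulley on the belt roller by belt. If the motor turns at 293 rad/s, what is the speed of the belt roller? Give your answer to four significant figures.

Chain: ratio = 40/18 = 2.2222, so shaft II turns at 293 / 2.2222 = 131.85 rad/s.
Internal gear: ratio = 119/46 = 2.587, so shaft III turns at 131.85 / 2.587 = 50.967 rad/s.
Gear mesh: ratio = 28/26 = 1.0769, so shaft IV turns at 50.967 / 1.0769 = 47.327 rad/s.
Belt: ratio = 128/313 = 0.40895, so the belt roller turns at 47.327 / 0.40895 = 115.73 rad/s.

115.7 rad/s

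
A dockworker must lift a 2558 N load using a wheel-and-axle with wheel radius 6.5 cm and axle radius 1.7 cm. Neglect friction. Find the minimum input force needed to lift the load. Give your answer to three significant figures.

669 N

Wheel-and-axle MA = R/r = 6.5/1.7 = 3.8235.
Effort = load / MA = 2558 / 3.8235 = 669.02 N.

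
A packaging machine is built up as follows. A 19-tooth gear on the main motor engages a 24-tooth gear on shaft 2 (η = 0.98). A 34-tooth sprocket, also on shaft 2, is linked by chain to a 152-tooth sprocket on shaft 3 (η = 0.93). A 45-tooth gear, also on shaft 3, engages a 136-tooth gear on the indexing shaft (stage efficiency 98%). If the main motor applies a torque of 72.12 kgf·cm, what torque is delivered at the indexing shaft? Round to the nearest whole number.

gear mesh 24/19 = 1.2632 → τ = 72.12·1.2632·0.98 = 89.277 kgf·cm
chain 152/34 = 4.4706 → τ = 89.277·4.4706·0.93 = 371.18 kgf·cm
gear mesh 136/45 = 3.0222 → τ = 371.18·3.0222·0.98 = 1099.4 kgf·cm

1099 kgf·cm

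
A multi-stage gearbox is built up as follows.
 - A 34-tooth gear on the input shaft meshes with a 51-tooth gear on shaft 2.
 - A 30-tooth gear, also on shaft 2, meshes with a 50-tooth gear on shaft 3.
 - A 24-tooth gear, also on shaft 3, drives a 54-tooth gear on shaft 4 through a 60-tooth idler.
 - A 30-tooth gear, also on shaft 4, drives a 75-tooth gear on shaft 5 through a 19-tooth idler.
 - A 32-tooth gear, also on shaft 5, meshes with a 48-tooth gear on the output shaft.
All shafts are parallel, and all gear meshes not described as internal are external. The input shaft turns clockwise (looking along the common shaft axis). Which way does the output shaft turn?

the input shaft → shaft 2: external mesh, 1 reversal → CCW.
shaft 2 → shaft 3: external mesh, 1 reversal → CW.
shaft 3 → shaft 4: driver → idler → driven is 2 external meshes, 2 reversals → CW.
shaft 4 → shaft 5: driver → idler → driven is 2 external meshes, 2 reversals → CW.
shaft 5 → the output shaft: external mesh, 1 reversal → CCW.
7 reversals in total — an odd number — so the output shaft turns opposite to the input shaft.

anticlockwise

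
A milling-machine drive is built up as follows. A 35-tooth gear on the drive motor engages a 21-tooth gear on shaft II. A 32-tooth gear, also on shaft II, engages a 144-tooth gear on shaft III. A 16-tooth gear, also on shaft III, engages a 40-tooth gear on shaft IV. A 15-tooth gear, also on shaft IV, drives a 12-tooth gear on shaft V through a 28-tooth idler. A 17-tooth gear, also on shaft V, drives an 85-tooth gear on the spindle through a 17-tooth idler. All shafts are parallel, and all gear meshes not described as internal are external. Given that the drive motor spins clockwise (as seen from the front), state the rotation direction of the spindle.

the drive motor → shaft II: external mesh, 1 reversal → CCW.
shaft II → shaft III: external mesh, 1 reversal → CW.
shaft III → shaft IV: external mesh, 1 reversal → CCW.
shaft IV → shaft V: driver → idler → driven is 2 external meshes, 2 reversals → CCW.
shaft V → the spindle: driver → idler → driven is 2 external meshes, 2 reversals → CCW.
7 reversals in total — an odd number — so the spindle turns opposite to the drive motor.

counterclockwise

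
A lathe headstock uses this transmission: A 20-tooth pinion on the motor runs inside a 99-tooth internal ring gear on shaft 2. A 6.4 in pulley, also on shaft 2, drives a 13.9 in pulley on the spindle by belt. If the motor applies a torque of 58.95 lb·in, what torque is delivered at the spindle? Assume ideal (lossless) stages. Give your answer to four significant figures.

Internal gear: ratio = 99/20 = 4.95; torque at shaft 2 = 58.95 × 4.95 = 291.8 lb·in.
Belt: ratio = 13.9/6.4 = 2.1719; torque at the spindle = 291.8 × 2.1719 = 633.76 lb·in.

633.8 lb·in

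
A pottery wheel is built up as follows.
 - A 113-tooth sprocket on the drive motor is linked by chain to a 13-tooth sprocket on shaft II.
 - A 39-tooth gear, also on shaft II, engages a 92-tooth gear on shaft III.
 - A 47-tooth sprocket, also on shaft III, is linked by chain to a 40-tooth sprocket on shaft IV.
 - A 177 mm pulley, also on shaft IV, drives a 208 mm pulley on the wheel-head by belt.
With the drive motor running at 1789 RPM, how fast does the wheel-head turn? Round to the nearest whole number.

6591 RPM

chain 13/113 = 0.11504 → 1789/0.11504 = 15551 RPM
gear mesh 92/39 = 2.359 → 15551/2.359 = 6592.1 RPM
chain 40/47 = 0.85106 → 6592.1/0.85106 = 7745.7 RPM
belt 208/177 = 1.1751 → 7745.7/1.1751 = 6591.3 RPM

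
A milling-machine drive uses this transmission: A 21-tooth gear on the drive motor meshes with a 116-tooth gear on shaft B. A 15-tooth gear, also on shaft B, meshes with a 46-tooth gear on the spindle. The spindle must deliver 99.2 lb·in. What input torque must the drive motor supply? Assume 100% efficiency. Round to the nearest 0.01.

5.86 lb·in

Overall ratio R = 5.5238 × 3.0667 = 16.94.
Input torque = output torque / R = 99.2 / 16.94 = 5.8561 lb·in.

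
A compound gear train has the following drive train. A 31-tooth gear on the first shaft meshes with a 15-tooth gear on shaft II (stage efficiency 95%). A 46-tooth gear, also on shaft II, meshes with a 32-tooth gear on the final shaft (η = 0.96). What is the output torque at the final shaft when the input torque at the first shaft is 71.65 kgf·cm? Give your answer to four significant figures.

After the gear mesh (15/31): 71.65 × 0.48387 × 0.95 = 32.936 kgf·cm
After the gear mesh (32/46): 32.936 × 0.69565 × 0.96 = 21.995 kgf·cm

22.00 kgf·cm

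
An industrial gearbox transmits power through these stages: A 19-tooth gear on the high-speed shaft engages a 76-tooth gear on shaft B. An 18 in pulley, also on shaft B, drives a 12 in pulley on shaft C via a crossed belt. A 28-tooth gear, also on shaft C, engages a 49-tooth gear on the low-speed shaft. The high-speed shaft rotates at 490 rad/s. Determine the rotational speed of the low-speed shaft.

Gear mesh: ratio = 76/19 = 4, so shaft B turns at 490 / 4 = 122.5 rad/s.
Belt: ratio = 12/18 = 0.66667, so shaft C turns at 122.5 / 0.66667 = 183.75 rad/s.
Gear mesh: ratio = 49/28 = 1.75, so the low-speed shaft turns at 183.75 / 1.75 = 105 rad/s.

105 rad/s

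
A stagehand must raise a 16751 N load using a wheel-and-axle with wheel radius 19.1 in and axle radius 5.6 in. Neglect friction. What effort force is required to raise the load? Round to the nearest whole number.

4911 N

Wheel-and-axle MA = R/r = 19.1/5.6 = 3.4107.
Effort = load / MA = 16751 / 3.4107 = 4911.3 N.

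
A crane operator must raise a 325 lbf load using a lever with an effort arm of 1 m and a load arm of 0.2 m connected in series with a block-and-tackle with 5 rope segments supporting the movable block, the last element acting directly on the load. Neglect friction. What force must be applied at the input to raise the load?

Lever MA = effort arm / load arm = 1/0.2 = 5.
Block-and-tackle MA = number of supporting rope parts = 5.
Combined ideal MA = 5 × 5 = 25.
Effort = load / MA = 325 / 25 = 13 lbf.

13 lbf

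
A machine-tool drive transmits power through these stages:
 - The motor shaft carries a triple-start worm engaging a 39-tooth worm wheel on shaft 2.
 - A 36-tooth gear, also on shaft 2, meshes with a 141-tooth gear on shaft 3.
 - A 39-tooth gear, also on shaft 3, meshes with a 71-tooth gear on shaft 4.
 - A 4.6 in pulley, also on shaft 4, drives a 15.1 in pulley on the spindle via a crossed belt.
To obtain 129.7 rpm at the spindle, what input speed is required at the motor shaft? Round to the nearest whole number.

39465 rpm

Overall ratio R = 13 × 3.9167 × 1.8205 × 3.2826 = 304.28.
Required input speed = output speed × R = 129.7 × 304.28 = 39465 rpm.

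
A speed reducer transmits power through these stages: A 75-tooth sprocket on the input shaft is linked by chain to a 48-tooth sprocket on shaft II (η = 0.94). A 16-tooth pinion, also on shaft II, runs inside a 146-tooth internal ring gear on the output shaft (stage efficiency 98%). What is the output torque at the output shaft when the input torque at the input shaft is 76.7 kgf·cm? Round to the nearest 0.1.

Chain: ratio = 48/75 = 0.64; torque at shaft II = 76.7 × 0.64 × 0.94 = 46.143 kgf·cm.
Internal gear: ratio = 146/16 = 9.125; torque at the output shaft = 46.143 × 9.125 × 0.98 = 412.63 kgf·cm.

412.6 kgf·cm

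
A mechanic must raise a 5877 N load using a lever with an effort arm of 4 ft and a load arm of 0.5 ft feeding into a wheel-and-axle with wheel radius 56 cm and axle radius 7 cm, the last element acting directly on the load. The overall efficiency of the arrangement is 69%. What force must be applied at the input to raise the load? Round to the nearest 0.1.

133.1 N

Lever MA = effort arm / load arm = 4/0.5 = 8.
Wheel-and-axle MA = R/r = 56/7 = 8.
Combined ideal MA = 8 × 8 = 64.
Actual MA = 64 × 0.69 = 44.16.
Effort = load / actual MA = 5877 / 44.16 = 133.08 N.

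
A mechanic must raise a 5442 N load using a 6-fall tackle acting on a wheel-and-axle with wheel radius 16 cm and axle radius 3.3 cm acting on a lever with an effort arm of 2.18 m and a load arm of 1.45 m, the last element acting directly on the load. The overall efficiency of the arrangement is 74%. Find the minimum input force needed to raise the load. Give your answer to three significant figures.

Block-and-tackle MA = number of supporting rope parts = 6.
Wheel-and-axle MA = R/r = 16/3.3 = 4.8485.
Lever MA = effort arm / load arm = 2.18/1.45 = 1.5034.
Combined ideal MA = 6 × 4.8485 × 1.5034 = 43.737.
Actual MA = 43.737 × 0.74 = 32.365.
Effort = load / actual MA = 5442 / 32.365 = 168.14 N.

168 N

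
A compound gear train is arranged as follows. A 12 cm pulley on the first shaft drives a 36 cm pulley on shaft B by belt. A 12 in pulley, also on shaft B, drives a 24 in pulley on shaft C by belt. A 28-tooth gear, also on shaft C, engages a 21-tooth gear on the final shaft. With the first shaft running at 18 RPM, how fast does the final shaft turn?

4 RPM

the first shaft → shaft B (belt, 36/12): 18 ÷ 3 = 6 RPM
shaft B → shaft C (belt, 24/12): 6 ÷ 2 = 3 RPM
shaft C → the final shaft (gear mesh, 21/28): 3 ÷ 0.75 = 4 RPM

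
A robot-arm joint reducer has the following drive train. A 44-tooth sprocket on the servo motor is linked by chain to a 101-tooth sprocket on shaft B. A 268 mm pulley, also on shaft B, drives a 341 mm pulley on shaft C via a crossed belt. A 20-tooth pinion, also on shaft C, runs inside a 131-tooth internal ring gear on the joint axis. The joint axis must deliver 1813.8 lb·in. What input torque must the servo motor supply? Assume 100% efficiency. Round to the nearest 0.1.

94.8 lb·in

Overall ratio R = 2.2955 × 1.2724 × 6.55 = 19.131.
Input torque = output torque / R = 1813.8 / 19.131 = 94.811 lb·in.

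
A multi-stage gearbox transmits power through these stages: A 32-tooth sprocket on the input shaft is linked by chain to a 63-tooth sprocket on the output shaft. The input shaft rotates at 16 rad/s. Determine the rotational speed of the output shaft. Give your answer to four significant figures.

8.127 rad/s

Chain: ratio = 63/32 = 1.9688, so the output shaft turns at 16 / 1.9688 = 8.127 rad/s.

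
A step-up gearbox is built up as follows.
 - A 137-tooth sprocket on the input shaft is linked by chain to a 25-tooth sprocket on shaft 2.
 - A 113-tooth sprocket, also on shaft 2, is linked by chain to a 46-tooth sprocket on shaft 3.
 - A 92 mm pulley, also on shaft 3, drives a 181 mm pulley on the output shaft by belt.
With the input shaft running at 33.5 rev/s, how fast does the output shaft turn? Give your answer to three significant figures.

229 rev/s

Chain: ratio = 25/137 = 0.18248, so shaft 2 turns at 33.5 / 0.18248 = 183.58 rev/s.
Chain: ratio = 46/113 = 0.40708, so shaft 3 turns at 183.58 / 0.40708 = 450.97 rev/s.
Belt: ratio = 181/92 = 1.9674, so the output shaft turns at 450.97 / 1.9674 = 229.22 rev/s.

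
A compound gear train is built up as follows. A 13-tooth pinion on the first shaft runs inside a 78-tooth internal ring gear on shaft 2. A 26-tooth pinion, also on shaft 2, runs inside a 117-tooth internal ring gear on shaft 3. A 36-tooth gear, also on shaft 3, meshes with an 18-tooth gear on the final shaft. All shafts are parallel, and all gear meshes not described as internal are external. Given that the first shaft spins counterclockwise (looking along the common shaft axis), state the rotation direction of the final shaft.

clockwise

the first shaft → shaft 2: internal mesh, same direction → CCW.
shaft 2 → shaft 3: internal mesh, same direction → CCW.
shaft 3 → the final shaft: external mesh, 1 reversal → CW.
1 reversal in total — an odd number — so the final shaft turns opposite to the first shaft.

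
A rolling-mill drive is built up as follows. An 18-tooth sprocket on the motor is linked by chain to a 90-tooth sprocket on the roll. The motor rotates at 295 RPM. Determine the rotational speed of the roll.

Chain: ratio = 90/18 = 5, so the roll turns at 295 / 5 = 59 RPM.

59 RPM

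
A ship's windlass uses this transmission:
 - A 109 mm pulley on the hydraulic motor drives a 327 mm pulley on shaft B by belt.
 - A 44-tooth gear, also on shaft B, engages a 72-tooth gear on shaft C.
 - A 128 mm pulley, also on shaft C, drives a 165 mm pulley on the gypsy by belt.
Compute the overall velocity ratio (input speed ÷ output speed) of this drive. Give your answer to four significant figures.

Each stage contributes driven/driver: belt 327/109 = 3, gear mesh 72/44 = 1.6364, belt 165/128 = 1.2891.
Overall: 3 × 1.6364 × 1.2891 = 6.3281.

6.328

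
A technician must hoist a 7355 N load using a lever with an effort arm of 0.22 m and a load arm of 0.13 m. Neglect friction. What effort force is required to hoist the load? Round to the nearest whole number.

Lever MA = effort arm / load arm = 0.22/0.13 = 1.6923.
Effort = load / MA = 7355 / 1.6923 = 4346.1 N.

4346 N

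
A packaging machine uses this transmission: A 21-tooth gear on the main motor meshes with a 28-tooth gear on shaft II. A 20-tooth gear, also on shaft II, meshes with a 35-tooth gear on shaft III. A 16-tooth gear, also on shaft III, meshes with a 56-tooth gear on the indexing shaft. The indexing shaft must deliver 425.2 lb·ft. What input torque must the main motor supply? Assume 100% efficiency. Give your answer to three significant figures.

Overall ratio R = 1.3333 × 1.75 × 3.5 = 8.1667.
Input torque = output torque / R = 425.2 / 8.1667 = 52.065 lb·ft.

52.1 lb·ft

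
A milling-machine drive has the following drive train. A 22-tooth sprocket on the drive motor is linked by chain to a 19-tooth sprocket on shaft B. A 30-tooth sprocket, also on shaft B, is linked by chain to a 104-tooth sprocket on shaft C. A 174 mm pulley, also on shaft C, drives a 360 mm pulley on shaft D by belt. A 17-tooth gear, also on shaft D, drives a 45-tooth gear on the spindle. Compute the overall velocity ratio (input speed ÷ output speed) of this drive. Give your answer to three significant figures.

16.4

Each stage contributes driven/driver: chain 19/22 = 0.86364, chain 104/30 = 3.4667, belt 360/174 = 2.069, gear mesh 45/17 = 2.6471.
Overall: 0.86364 × 3.4667 × 2.069 × 2.6471 = 16.397.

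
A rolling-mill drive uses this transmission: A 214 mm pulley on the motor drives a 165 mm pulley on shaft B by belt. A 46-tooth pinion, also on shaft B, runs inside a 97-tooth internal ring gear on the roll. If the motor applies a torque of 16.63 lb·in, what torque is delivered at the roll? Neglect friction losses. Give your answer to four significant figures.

After the belt (165/214): 16.63 × 0.77103 = 12.822 lb·in
After the internal gear (97/46): 12.822 × 2.1087 = 27.038 lb·in

27.04 lb·in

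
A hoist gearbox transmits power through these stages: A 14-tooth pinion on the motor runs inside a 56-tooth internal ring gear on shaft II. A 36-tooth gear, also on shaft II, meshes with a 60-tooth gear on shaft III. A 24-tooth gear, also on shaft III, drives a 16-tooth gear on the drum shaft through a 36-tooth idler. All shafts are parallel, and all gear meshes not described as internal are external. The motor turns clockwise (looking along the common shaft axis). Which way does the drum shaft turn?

anticlockwise

the motor → shaft II: internal mesh, same direction → CW.
shaft II → shaft III: external mesh, 1 reversal → CCW.
shaft III → the drum shaft: driver → idler → driven is 2 external meshes, 2 reversals → CCW.
3 reversals in total — an odd number — so the drum shaft turns opposite to the motor.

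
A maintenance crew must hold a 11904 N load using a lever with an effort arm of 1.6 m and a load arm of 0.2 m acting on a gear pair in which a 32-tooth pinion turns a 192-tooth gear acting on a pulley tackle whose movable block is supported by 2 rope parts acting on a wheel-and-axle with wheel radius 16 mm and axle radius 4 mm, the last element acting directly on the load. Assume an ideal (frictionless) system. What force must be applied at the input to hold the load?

Lever MA = effort arm / load arm = 1.6/0.2 = 8.
Gear pair MA = 192/32 = 6.
Block-and-tackle MA = number of supporting rope parts = 2.
Wheel-and-axle MA = R/r = 16/4 = 4.
Combined ideal MA = 8 × 6 × 2 × 4 = 384.
Effort = load / MA = 11904 / 384 = 31 N.

31 N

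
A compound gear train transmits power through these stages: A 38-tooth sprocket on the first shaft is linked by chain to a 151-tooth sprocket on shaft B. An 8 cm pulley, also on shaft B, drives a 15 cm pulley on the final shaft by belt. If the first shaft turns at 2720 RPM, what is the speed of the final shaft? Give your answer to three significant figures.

the first shaft → shaft B (chain, 151/38): 2720 ÷ 3.9737 = 684.5 RPM
shaft B → the final shaft (belt, 15/8): 684.5 ÷ 1.875 = 365.07 RPM

365 RPM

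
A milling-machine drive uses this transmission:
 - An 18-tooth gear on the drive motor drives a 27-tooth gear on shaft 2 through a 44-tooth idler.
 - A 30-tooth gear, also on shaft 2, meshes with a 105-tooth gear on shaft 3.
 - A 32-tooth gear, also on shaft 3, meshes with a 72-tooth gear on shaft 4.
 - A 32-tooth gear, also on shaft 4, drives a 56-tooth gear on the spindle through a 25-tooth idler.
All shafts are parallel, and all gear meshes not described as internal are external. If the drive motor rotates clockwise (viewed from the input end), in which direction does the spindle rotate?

the drive motor → shaft 2: driver → idler → driven is 2 external meshes, 2 reversals → CW.
shaft 2 → shaft 3: external mesh, 1 reversal → CCW.
shaft 3 → shaft 4: external mesh, 1 reversal → CW.
shaft 4 → the spindle: driver → idler → driven is 2 external meshes, 2 reversals → CW.
6 reversals in total — an even number — so the spindle turns the same way as the drive motor.

clockwise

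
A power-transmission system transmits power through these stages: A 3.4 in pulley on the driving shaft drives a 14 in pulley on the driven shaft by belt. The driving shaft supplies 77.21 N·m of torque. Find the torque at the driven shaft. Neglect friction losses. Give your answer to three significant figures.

318 N·m

belt 14/3.4 = 4.1176 → τ = 77.21·4.1176 = 317.92 N·m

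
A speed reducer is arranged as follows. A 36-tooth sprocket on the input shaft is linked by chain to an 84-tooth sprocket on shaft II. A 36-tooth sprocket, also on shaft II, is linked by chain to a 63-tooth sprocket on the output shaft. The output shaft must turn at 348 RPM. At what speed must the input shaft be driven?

1421 RPM

Overall ratio R = 2.3333 × 1.75 = 4.0833.
Required input speed = output speed × R = 348 × 4.0833 = 1421 RPM.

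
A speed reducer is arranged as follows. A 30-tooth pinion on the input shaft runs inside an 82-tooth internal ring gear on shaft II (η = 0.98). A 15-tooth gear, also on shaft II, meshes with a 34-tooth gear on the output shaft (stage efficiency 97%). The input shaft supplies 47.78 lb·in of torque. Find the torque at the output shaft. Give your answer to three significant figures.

internal gear 82/30 = 2.7333 → τ = 47.78·2.7333·0.98 = 127.99 lb·in
gear mesh 34/15 = 2.2667 → τ = 127.99·2.2667·0.97 = 281.4 lb·in

281 lb·in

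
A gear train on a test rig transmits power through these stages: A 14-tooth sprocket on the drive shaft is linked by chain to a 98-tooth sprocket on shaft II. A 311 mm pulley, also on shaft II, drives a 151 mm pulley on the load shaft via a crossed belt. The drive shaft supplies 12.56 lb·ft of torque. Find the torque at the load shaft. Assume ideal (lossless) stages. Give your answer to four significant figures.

Chain: ratio = 98/14 = 7; torque at shaft II = 12.56 × 7 = 87.92 lb·ft.
Belt: ratio = 151/311 = 0.48553; torque at the load shaft = 87.92 × 0.48553 = 42.688 lb·ft.

42.69 lb·ft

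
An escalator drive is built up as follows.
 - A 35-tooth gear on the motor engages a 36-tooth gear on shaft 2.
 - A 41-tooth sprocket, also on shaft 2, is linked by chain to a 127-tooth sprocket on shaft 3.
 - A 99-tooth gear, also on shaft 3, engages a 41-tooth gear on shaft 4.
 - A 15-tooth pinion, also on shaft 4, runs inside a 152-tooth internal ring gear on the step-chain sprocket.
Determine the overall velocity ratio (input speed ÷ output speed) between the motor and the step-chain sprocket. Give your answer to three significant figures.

13.4

Each stage contributes driven/driver: gear mesh 36/35 = 1.0286, chain 127/41 = 3.0976, gear mesh 41/99 = 0.41414, internal gear 152/15 = 10.133.
Overall: 1.0286 × 3.0976 × 0.41414 × 10.133 = 13.371.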